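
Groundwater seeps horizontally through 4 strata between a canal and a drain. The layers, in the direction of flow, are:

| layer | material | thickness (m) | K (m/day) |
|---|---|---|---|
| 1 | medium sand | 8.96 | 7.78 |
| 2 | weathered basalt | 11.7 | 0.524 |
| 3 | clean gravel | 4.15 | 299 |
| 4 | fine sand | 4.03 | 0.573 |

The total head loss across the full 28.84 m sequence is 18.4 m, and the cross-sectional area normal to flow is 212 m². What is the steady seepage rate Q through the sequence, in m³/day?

Flow is perpendicular to layering, so the layers act in series and the equivalent K is the thickness-weighted harmonic mean.
Total thickness L = 8.96 + 11.7 + 4.15 + 4.03 = 28.84 m.
Σ(b_i/K_i) = 8.96/7.78 + 11.7/0.524 + 4.15/299 + 4.03/0.573 = 30.53 d.
K_eq = L / Σ(b_i/K_i) = 28.84 / 30.53 = 0.9447 m/day.
Q = K_eq · A · (Δh/L) = 0.9447 × 212 × (18.4/28.84) = 127.8 m³/day.

128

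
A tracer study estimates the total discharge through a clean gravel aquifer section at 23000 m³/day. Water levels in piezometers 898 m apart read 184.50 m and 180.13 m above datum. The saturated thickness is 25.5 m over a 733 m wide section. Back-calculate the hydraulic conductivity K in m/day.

Cross-sectional area A = 733 × 25.5 = 18692 m².
Hydraulic gradient i = (184.50 − 180.13) / 898 = 4.37 / 898 = 0.004866.
From Q = K·A·i, K = Q / (A·i) = 23000 / (18692 × 0.004866) = 252.9 m/day.

253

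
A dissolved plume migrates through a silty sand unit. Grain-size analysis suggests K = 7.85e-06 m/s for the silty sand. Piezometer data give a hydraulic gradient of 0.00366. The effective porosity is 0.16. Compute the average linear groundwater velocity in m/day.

Convert K: 7.85e-06 m/s × 86400 = 0.6782 m/day.
Hydraulic gradient i = 0.00366.
Darcy flux q = K · i = 0.6782 × 0.003660 = 0.002482 m/day.
Seepage velocity v = q / n_e = 0.002482 / 0.16 = 0.01551 m/day.

0.0155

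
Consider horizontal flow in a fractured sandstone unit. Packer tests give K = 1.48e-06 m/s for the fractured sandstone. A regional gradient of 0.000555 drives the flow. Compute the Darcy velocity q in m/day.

Convert K: 1.48e-06 m/s × 86400 = 0.1279 m/day.
Hydraulic gradient i = 0.000555.
Specific discharge q = K · i = 0.1279 × 0.0005550 = 7.097e-05 m/day.

7.10e-05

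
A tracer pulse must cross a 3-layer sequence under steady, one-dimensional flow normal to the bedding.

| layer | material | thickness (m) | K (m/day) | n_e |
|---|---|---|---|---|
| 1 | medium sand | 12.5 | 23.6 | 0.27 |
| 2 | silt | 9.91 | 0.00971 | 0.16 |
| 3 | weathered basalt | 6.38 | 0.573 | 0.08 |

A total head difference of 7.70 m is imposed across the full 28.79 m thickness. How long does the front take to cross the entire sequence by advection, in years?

2.01

With flow normal to the layers, continuity requires the same specific discharge q through every layer.
Σ(b_i/K_i) = 12.5/23.6 + 9.91/0.00971 + 6.38/0.573 = 1032 d.
q = Δh / Σ(b_i/K_i) = 7.70 / 1032 = 0.007459 m/day.
In each layer the seepage velocity is v_i = q/n_i, so the layer transit time is t_i = b_i·n_i / q:
  layer 1 (medium sand): t_1 = 12.5 × 0.27 / 0.007459 = 452.5 d
  layer 2 (silt): t_2 = 9.91 × 0.16 / 0.007459 = 212.6 d
  layer 3 (weathered basalt): t_3 = 6.38 × 0.08 / 0.007459 = 68.42 d
Total t = Σ t_i = 733.4 days = 2.008 years.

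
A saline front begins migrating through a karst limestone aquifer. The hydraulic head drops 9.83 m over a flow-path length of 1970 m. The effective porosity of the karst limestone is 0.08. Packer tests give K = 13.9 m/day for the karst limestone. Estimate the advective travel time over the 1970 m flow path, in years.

6.22

Hydraulic gradient i = Δh / L = 9.83 / 1970 = 0.004990.
Darcy flux q = K · i = 13.90 × 0.004990 = 0.06936 m/day.
Seepage velocity v = q / n_e = 0.06936 / 0.08 = 0.8670 m/day.
Travel time t = L / v = 1970 / 0.8670 = 2272 days = 6.221 years.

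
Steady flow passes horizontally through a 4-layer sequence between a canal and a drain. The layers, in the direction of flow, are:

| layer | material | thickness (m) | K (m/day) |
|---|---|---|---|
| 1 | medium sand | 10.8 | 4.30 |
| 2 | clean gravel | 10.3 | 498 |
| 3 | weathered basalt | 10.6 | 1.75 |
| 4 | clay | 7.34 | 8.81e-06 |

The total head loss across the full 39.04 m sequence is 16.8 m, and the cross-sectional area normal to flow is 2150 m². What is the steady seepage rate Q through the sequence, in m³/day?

Flow is perpendicular to layering, so the layers act in series and the equivalent K is the thickness-weighted harmonic mean.
Total thickness L = 10.8 + 10.3 + 10.6 + 7.34 = 39.04 m.
Σ(b_i/K_i) = 10.8/4.30 + 10.3/498 + 10.6/1.75 + 7.34/8.81e-06 = 8.332e+05 d.
K_eq = L / Σ(b_i/K_i) = 39.04 / 8.332e+05 = 4.686e-05 m/day.
Q = K_eq · A · (Δh/L) = 4.686e-05 × 2150 × (16.8/39.04) = 0.04335 m³/day.

0.0434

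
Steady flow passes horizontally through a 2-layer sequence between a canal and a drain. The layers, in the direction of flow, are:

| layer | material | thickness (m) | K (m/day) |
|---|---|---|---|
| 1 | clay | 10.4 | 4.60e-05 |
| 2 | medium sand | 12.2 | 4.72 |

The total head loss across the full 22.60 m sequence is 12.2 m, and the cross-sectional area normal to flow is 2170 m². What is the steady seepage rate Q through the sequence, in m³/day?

0.117

Flow is perpendicular to layering, so the layers act in series and the equivalent K is the thickness-weighted harmonic mean.
Total thickness L = 10.4 + 12.2 = 22.60 m.
Σ(b_i/K_i) = 10.4/4.60e-05 + 12.2/4.72 = 2.261e+05 d.
K_eq = L / Σ(b_i/K_i) = 22.60 / 2.261e+05 = 9.996e-05 m/day.
Q = K_eq · A · (Δh/L) = 9.996e-05 × 2170 × (12.2/22.60) = 0.1171 m³/day.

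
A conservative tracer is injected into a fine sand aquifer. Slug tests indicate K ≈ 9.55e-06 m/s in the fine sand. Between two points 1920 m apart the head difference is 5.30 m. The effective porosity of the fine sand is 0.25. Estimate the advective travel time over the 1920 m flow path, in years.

Convert K: 9.55e-06 m/s × 86400 = 0.8251 m/day.
Hydraulic gradient i = Δh / L = 5.30 / 1920 = 0.002760.
Darcy flux q = K · i = 0.8251 × 0.002760 = 0.002278 m/day.
Seepage velocity v = q / n_e = 0.002278 / 0.25 = 0.009111 m/day.
Travel time t = L / v = 1920 / 0.009111 = 2.107e+05 days = 577.0 years.

577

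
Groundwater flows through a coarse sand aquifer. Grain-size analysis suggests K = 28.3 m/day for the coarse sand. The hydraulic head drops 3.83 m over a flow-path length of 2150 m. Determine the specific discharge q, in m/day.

0.0504

Hydraulic gradient i = Δh / L = 3.83 / 2150 = 0.001781.
Specific discharge q = K · i = 28.30 × 0.001781 = 0.05041 m/day.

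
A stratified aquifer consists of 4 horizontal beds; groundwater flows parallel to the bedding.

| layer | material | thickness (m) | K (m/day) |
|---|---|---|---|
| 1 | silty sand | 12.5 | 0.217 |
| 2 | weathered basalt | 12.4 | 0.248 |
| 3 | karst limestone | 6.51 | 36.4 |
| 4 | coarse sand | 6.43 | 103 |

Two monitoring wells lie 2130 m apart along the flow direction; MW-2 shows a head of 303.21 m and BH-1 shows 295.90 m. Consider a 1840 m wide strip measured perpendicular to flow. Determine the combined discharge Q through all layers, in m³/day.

Flow is parallel to layering, so each bed carries its own Darcy discharge and the transmissivities add.
Σ(K_i·b_i) = 0.217×12.5 + 0.248×12.4 + 36.4×6.51 + 103×6.43 = 905.0 m²/day.
Hydraulic gradient i = (303.21 − 295.90) / 2130 = 7.31 / 2130 = 0.003432.
Q = Σ(K_i·b_i) · W · i = 905.0 × 1840 × 0.003432 = 5715 m³/day.

5720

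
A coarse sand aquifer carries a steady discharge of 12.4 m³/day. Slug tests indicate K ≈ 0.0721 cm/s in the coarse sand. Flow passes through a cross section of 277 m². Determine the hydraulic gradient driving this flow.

0.000719

Convert K: 0.0721 cm/s × 864 = 62.29 m/day.
From Q = K·A·i, i = Q / (K·A) = 12.4 / (62.29 × 277.0) = 0.0007186.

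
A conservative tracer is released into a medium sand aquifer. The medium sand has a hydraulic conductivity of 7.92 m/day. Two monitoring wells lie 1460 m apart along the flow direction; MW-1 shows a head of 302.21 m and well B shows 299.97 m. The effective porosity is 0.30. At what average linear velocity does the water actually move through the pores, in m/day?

0.0405

Hydraulic gradient i = (302.21 − 299.97) / 1460 = 2.24 / 1460 = 0.001534.
Darcy flux q = K · i = 7.920 × 0.001534 = 0.01215 m/day.
Seepage velocity v = q / n_e = 0.01215 / 0.30 = 0.04050 m/day.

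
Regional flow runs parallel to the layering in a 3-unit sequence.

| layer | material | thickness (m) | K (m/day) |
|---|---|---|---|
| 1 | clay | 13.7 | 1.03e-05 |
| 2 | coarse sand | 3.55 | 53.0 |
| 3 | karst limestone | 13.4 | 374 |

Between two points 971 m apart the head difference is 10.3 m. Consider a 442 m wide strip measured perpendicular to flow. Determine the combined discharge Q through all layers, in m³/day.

24400

Flow is parallel to layering, so each bed carries its own Darcy discharge and the transmissivities add.
Σ(K_i·b_i) = 1.03e-05×13.7 + 53.0×3.55 + 374×13.4 = 5200 m²/day.
Hydraulic gradient i = Δh / L = 10.3 / 971 = 0.01061.
Q = Σ(K_i·b_i) · W · i = 5200 × 442 × 0.01061 = 24379 m³/day.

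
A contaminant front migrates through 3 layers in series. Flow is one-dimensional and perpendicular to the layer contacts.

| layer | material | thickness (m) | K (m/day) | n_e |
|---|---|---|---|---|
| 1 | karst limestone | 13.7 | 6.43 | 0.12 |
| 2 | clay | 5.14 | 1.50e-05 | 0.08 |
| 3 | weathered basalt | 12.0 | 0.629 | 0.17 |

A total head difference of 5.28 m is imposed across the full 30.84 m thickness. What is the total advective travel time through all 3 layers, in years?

With flow normal to the layers, continuity requires the same specific discharge q through every layer.
Σ(b_i/K_i) = 13.7/6.43 + 5.14/1.50e-05 + 12.0/0.629 = 3.427e+05 d.
q = Δh / Σ(b_i/K_i) = 5.28 / 3.427e+05 = 1.541e-05 m/day.
In each layer the seepage velocity is v_i = q/n_i, so the layer transit time is t_i = b_i·n_i / q:
  layer 1 (karst limestone): t_1 = 13.7 × 0.12 / 1.541e-05 = 1.067e+05 d
  layer 2 (clay): t_2 = 5.14 × 0.08 / 1.541e-05 = 26688 d
  layer 3 (weathered basalt): t_3 = 12.0 × 0.17 / 1.541e-05 = 1.324e+05 d
Total t = Σ t_i = 2.658e+05 days = 727.7 years.

728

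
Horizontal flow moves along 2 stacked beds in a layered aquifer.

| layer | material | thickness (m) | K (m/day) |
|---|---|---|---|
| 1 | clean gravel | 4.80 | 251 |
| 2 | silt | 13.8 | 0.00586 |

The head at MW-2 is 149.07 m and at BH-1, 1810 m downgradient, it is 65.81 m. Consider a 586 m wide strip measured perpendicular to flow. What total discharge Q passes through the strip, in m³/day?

32500

Flow is parallel to layering, so each bed carries its own Darcy discharge and the transmissivities add.
Σ(K_i·b_i) = 251×4.80 + 0.00586×13.8 = 1205 m²/day.
Hydraulic gradient i = (149.07 − 65.81) / 1810 = 83.26 / 1810 = 0.04600.
Q = Σ(K_i·b_i) · W · i = 1205 × 586 × 0.04600 = 32479 m³/day.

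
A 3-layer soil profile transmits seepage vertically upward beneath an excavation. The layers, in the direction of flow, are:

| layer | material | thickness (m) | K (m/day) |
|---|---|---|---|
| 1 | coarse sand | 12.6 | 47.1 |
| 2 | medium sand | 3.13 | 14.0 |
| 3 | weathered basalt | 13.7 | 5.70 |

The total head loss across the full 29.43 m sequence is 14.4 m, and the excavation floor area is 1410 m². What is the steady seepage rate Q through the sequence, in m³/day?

7010

Flow is perpendicular to layering, so the layers act in series and the equivalent K is the thickness-weighted harmonic mean.
Total thickness L = 12.6 + 3.13 + 13.7 = 29.43 m.
Σ(b_i/K_i) = 12.6/47.1 + 3.13/14.0 + 13.7/5.70 = 2.895 d.
K_eq = L / Σ(b_i/K_i) = 29.43 / 2.895 = 10.17 m/day.
Q = K_eq · A · (Δh/L) = 10.17 × 1410 × (14.4/29.43) = 7014 m³/day.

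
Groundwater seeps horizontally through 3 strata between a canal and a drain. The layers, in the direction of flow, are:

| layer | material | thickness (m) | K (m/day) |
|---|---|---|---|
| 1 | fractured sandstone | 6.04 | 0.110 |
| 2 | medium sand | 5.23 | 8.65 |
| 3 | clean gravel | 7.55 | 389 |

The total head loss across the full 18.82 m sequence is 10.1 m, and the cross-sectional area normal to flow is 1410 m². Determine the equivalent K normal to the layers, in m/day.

Flow is perpendicular to layering, so the layers act in series and the equivalent K is the thickness-weighted harmonic mean.
Total thickness L = 6.04 + 5.23 + 7.55 = 18.82 m.
Σ(b_i/K_i) = 6.04/0.110 + 5.23/8.65 + 7.55/389 = 55.53 d.
K_eq = L / Σ(b_i/K_i) = 18.82 / 55.53 = 0.3389 m/day.

0.339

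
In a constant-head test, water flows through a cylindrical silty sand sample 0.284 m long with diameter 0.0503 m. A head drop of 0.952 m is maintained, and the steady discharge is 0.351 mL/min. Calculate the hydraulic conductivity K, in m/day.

Cross-sectional area A = π·(d/2)² = π × (0.0503/2)² = 0.001987 m².
Convert discharge: 0.351 mL/min = 5.850e-09 m³/s.
Darcy's law rearranged: K = Q·L / (A·Δh) = 5.850e-09 × 0.284 / (0.001987 × 0.952) = 8.782e-07 m/s = 0.07588 m/day.

0.0759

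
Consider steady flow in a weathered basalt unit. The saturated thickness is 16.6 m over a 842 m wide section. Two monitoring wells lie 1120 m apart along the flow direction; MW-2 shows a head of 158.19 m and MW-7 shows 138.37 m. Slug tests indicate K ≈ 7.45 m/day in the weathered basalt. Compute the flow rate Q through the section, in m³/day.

1840

Cross-sectional area A = 842 × 16.6 = 13977 m².
Hydraulic gradient i = (158.19 − 138.37) / 1120 = 19.82 / 1120 = 0.01770.
Darcy's law: Q = K · A · i = 7.450 × 13977 × 0.01770 = 1843 m³/day.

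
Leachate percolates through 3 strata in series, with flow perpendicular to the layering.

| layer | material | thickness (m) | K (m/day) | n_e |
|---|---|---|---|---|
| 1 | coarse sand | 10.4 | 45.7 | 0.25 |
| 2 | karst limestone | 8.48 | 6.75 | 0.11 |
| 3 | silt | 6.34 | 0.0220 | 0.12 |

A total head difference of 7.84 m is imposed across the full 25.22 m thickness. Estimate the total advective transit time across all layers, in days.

With flow normal to the layers, continuity requires the same specific discharge q through every layer.
Σ(b_i/K_i) = 10.4/45.7 + 8.48/6.75 + 6.34/0.0220 = 289.7 d.
q = Δh / Σ(b_i/K_i) = 7.84 / 289.7 = 0.02707 m/day.
In each layer the seepage velocity is v_i = q/n_i, so the layer transit time is t_i = b_i·n_i / q:
  layer 1 (coarse sand): t_1 = 10.4 × 0.25 / 0.02707 = 96.06 d
  layer 2 (karst limestone): t_2 = 8.48 × 0.11 / 0.02707 = 34.46 d
  layer 3 (silt): t_3 = 6.34 × 0.12 / 0.02707 = 28.11 d
Total t = Σ t_i = 158.6 days.

159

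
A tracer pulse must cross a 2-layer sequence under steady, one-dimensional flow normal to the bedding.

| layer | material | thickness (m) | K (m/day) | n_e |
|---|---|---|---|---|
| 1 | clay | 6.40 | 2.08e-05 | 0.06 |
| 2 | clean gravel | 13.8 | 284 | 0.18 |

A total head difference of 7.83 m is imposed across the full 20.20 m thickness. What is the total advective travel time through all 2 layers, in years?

With flow normal to the layers, continuity requires the same specific discharge q through every layer.
Σ(b_i/K_i) = 6.40/2.08e-05 + 13.8/284 = 3.077e+05 d.
q = Δh / Σ(b_i/K_i) = 7.83 / 3.077e+05 = 2.545e-05 m/day.
In each layer the seepage velocity is v_i = q/n_i, so the layer transit time is t_i = b_i·n_i / q:
  layer 1 (clay): t_1 = 6.40 × 0.06 / 2.545e-05 = 15090 d
  layer 2 (clean gravel): t_2 = 13.8 × 0.18 / 2.545e-05 = 97613 d
Total t = Σ t_i = 1.127e+05 days = 308.6 years.

309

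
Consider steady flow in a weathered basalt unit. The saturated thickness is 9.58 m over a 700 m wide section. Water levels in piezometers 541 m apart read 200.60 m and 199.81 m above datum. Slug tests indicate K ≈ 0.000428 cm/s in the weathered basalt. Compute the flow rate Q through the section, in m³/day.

Convert K: 0.000428 cm/s × 864 = 0.3698 m/day.
Cross-sectional area A = 700 × 9.58 = 6706 m².
Hydraulic gradient i = (200.60 − 199.81) / 541 = 0.79 / 541 = 0.001460.
Darcy's law: Q = K · A · i = 0.3698 × 6706 × 0.001460 = 3.621 m³/day.

3.62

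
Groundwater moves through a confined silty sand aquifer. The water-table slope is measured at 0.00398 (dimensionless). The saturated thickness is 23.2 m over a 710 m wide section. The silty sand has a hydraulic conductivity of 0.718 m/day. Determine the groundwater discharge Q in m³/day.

47.1

Cross-sectional area A = 710 × 23.2 = 16472 m².
Hydraulic gradient i = 0.00398.
Darcy's law: Q = K · A · i = 0.7180 × 16472 × 0.003980 = 47.07 m³/day.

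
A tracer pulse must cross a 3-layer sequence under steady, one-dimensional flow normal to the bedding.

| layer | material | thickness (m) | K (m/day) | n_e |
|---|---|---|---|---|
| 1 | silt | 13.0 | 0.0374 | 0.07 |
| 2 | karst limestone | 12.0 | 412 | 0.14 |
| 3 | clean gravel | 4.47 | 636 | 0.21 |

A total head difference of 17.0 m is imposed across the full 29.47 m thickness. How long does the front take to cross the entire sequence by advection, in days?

72.2

With flow normal to the layers, continuity requires the same specific discharge q through every layer.
Σ(b_i/K_i) = 13.0/0.0374 + 12.0/412 + 4.47/636 = 347.6 d.
q = Δh / Σ(b_i/K_i) = 17.0 / 347.6 = 0.04890 m/day.
In each layer the seepage velocity is v_i = q/n_i, so the layer transit time is t_i = b_i·n_i / q:
  layer 1 (silt): t_1 = 13.0 × 0.07 / 0.04890 = 18.61 d
  layer 2 (karst limestone): t_2 = 12.0 × 0.14 / 0.04890 = 34.35 d
  layer 3 (clean gravel): t_3 = 4.47 × 0.21 / 0.04890 = 19.20 d
Total t = Σ t_i = 72.16 days.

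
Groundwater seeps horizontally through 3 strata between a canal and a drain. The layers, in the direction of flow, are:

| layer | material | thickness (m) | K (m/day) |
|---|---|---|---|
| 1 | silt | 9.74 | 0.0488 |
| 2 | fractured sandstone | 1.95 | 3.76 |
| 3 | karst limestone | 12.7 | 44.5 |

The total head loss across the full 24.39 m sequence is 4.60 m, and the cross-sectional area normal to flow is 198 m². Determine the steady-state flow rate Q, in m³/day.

Flow is perpendicular to layering, so the layers act in series and the equivalent K is the thickness-weighted harmonic mean.
Total thickness L = 9.74 + 1.95 + 12.7 = 24.39 m.
Σ(b_i/K_i) = 9.74/0.0488 + 1.95/3.76 + 12.7/44.5 = 200.4 d.
K_eq = L / Σ(b_i/K_i) = 24.39 / 200.4 = 0.1217 m/day.
Q = K_eq · A · (Δh/L) = 0.1217 × 198 × (4.60/24.39) = 4.545 m³/day.

4.55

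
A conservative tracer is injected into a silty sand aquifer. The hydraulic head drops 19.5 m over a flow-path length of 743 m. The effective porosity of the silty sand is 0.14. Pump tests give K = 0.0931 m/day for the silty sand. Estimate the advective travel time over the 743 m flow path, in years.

Hydraulic gradient i = Δh / L = 19.5 / 743 = 0.02624.
Darcy flux q = K · i = 0.09310 × 0.02624 = 0.002443 m/day.
Seepage velocity v = q / n_e = 0.002443 / 0.14 = 0.01745 m/day.
Travel time t = L / v = 743 / 0.01745 = 42572 days = 116.6 years.

117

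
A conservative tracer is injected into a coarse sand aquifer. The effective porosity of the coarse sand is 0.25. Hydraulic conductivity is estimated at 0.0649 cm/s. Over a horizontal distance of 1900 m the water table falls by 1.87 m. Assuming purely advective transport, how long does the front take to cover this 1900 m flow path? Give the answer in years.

23.6

Convert K: 0.0649 cm/s × 864 = 56.07 m/day.
Hydraulic gradient i = Δh / L = 1.87 / 1900 = 0.0009842.
Darcy flux q = K · i = 56.07 × 0.0009842 = 0.05519 m/day.
Seepage velocity v = q / n_e = 0.05519 / 0.25 = 0.2208 m/day.
Travel time t = L / v = 1900 / 0.2208 = 8607 days = 23.56 years.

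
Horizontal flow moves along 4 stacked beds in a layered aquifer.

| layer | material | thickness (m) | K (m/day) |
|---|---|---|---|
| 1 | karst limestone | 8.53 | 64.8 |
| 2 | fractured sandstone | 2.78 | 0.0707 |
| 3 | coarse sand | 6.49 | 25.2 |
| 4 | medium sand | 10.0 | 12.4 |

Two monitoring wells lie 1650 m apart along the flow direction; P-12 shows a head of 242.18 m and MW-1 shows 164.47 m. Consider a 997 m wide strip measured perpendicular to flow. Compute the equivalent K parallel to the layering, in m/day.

30.2

Flow is parallel to layering, so each bed carries its own Darcy discharge and the transmissivities add.
Σ(K_i·b_i) = 64.8×8.53 + 0.0707×2.78 + 25.2×6.49 + 12.4×10.0 = 840.5 m²/day.
Total thickness b = 27.80 m, so K_eq = Σ(K_i·b_i)/b = 30.23 m/day.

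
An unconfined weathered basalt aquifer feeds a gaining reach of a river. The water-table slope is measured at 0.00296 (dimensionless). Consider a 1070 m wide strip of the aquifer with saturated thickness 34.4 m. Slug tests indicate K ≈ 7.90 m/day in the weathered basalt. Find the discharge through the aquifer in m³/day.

861

Cross-sectional area A = 1070 × 34.4 = 36808 m².
Hydraulic gradient i = 0.00296.
Darcy's law: Q = K · A · i = 7.900 × 36808 × 0.002960 = 860.7 m³/day.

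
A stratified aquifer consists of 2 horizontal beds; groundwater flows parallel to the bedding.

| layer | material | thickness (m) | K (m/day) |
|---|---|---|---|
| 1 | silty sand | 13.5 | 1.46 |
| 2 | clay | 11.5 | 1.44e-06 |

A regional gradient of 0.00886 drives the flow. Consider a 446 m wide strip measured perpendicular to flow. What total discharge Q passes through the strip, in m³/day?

Flow is parallel to layering, so each bed carries its own Darcy discharge and the transmissivities add.
Σ(K_i·b_i) = 1.46×13.5 + 1.44e-06×11.5 = 19.71 m²/day.
Hydraulic gradient i = 0.00886.
Q = Σ(K_i·b_i) · W · i = 19.71 × 446 × 0.008860 = 77.89 m³/day.

77.9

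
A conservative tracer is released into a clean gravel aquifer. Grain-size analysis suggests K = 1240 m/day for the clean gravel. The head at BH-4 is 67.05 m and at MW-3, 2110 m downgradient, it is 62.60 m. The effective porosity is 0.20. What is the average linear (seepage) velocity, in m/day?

Hydraulic gradient i = (67.05 − 62.60) / 2110 = 4.45 / 2110 = 0.002109.
Darcy flux q = K · i = 1240 × 0.002109 = 2.615 m/day.
Seepage velocity v = q / n_e = 2.615 / 0.20 = 13.08 m/day.

13.1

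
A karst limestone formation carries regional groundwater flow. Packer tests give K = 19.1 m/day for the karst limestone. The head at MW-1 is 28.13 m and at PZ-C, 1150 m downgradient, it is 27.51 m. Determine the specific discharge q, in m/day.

Hydraulic gradient i = (28.13 − 27.51) / 1150 = 0.62 / 1150 = 0.0005391.
Specific discharge q = K · i = 19.10 × 0.0005391 = 0.01030 m/day.

0.0103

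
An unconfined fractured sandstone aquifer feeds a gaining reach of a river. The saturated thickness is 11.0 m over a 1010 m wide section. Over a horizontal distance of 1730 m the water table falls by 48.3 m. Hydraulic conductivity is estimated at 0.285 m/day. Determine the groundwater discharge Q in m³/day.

Cross-sectional area A = 1010 × 11.0 = 11110 m².
Hydraulic gradient i = Δh / L = 48.3 / 1730 = 0.02792.
Darcy's law: Q = K · A · i = 0.2850 × 11110 × 0.02792 = 88.40 m³/day.

88.4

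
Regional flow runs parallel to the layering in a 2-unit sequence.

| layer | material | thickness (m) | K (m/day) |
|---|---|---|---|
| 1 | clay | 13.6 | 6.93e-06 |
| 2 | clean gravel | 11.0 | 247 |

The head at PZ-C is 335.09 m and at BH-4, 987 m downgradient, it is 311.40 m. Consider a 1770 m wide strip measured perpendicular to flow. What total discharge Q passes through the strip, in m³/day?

Flow is parallel to layering, so each bed carries its own Darcy discharge and the transmissivities add.
Σ(K_i·b_i) = 6.93e-06×13.6 + 247×11.0 = 2717 m²/day.
Hydraulic gradient i = (335.09 − 311.40) / 987 = 23.69 / 987 = 0.02400.
Q = Σ(K_i·b_i) · W · i = 2717 × 1770 × 0.02400 = 1.154e+05 m³/day.

115000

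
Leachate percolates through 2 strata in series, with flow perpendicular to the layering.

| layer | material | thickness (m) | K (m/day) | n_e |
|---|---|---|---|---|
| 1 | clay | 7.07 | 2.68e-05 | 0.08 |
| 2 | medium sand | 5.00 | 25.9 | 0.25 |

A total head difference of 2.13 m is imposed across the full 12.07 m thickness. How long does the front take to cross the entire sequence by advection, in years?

616

With flow normal to the layers, continuity requires the same specific discharge q through every layer.
Σ(b_i/K_i) = 7.07/2.68e-05 + 5.00/25.9 = 2.638e+05 d.
q = Δh / Σ(b_i/K_i) = 2.13 / 2.638e+05 = 8.074e-06 m/day.
In each layer the seepage velocity is v_i = q/n_i, so the layer transit time is t_i = b_i·n_i / q:
  layer 1 (clay): t_1 = 7.07 × 0.08 / 8.074e-06 = 70051 d
  layer 2 (medium sand): t_2 = 5.00 × 0.25 / 8.074e-06 = 1.548e+05 d
Total t = Σ t_i = 2.249e+05 days = 615.7 years.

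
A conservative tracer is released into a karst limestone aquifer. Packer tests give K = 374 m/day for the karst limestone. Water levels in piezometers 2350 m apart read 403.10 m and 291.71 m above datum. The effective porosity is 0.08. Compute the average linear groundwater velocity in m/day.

222

Hydraulic gradient i = (403.10 − 291.71) / 2350 = 111.39 / 2350 = 0.04740.
Darcy flux q = K · i = 374.0 × 0.04740 = 17.73 m/day.
Seepage velocity v = q / n_e = 17.73 / 0.08 = 221.6 m/day.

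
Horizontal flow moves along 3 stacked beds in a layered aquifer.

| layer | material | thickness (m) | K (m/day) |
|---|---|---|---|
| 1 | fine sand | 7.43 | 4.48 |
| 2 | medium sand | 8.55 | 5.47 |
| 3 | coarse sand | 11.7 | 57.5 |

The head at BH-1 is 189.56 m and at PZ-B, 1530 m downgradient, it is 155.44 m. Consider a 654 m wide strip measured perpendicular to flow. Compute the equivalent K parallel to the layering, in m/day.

Flow is parallel to layering, so each bed carries its own Darcy discharge and the transmissivities add.
Σ(K_i·b_i) = 4.48×7.43 + 5.47×8.55 + 57.5×11.7 = 752.8 m²/day.
Total thickness b = 27.68 m, so K_eq = Σ(K_i·b_i)/b = 27.20 m/day.

27.2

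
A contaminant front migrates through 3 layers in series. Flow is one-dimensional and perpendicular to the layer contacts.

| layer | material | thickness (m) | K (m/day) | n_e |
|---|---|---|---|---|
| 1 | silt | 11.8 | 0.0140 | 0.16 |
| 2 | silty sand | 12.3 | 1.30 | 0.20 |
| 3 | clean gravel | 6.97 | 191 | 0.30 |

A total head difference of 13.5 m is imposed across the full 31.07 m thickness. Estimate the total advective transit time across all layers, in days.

407

With flow normal to the layers, continuity requires the same specific discharge q through every layer.
Σ(b_i/K_i) = 11.8/0.0140 + 12.3/1.30 + 6.97/191 = 852.4 d.
q = Δh / Σ(b_i/K_i) = 13.5 / 852.4 = 0.01584 m/day.
In each layer the seepage velocity is v_i = q/n_i, so the layer transit time is t_i = b_i·n_i / q:
  layer 1 (silt): t_1 = 11.8 × 0.16 / 0.01584 = 119.2 d
  layer 2 (silty sand): t_2 = 12.3 × 0.20 / 0.01584 = 155.3 d
  layer 3 (clean gravel): t_3 = 6.97 × 0.30 / 0.01584 = 132.0 d
Total t = Σ t_i = 406.5 days.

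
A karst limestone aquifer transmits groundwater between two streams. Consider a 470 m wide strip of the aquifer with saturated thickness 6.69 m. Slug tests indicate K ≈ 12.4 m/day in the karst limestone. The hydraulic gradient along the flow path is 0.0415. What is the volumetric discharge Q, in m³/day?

1620

Cross-sectional area A = 470 × 6.69 = 3144 m².
Hydraulic gradient i = 0.0415.
Darcy's law: Q = K · A · i = 12.40 × 3144 × 0.04150 = 1618 m³/day.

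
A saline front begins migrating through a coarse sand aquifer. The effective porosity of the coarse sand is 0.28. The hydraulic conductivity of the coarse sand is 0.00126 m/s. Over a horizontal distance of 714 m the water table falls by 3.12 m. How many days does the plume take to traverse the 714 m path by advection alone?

420

Convert K: 0.00126 m/s × 86400 = 108.9 m/day.
Hydraulic gradient i = Δh / L = 3.12 / 714 = 0.004370.
Darcy flux q = K · i = 108.9 × 0.004370 = 0.4757 m/day.
Seepage velocity v = q / n_e = 0.4757 / 0.28 = 1.699 m/day.
Travel time t = L / v = 714 / 1.699 = 420.3 days.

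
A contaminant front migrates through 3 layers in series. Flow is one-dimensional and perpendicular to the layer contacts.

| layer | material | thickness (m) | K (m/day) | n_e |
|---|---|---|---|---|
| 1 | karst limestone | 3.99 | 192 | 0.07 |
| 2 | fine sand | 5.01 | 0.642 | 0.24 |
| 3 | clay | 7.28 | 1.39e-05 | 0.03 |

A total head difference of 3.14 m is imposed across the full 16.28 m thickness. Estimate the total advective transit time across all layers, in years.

776

With flow normal to the layers, continuity requires the same specific discharge q through every layer.
Σ(b_i/K_i) = 3.99/192 + 5.01/0.642 + 7.28/1.39e-05 = 5.237e+05 d.
q = Δh / Σ(b_i/K_i) = 3.14 / 5.237e+05 = 5.995e-06 m/day.
In each layer the seepage velocity is v_i = q/n_i, so the layer transit time is t_i = b_i·n_i / q:
  layer 1 (karst limestone): t_1 = 3.99 × 0.07 / 5.995e-06 = 46587 d
  layer 2 (fine sand): t_2 = 5.01 × 0.24 / 5.995e-06 = 2.006e+05 d
  layer 3 (clay): t_3 = 7.28 × 0.03 / 5.995e-06 = 36429 d
Total t = Σ t_i = 2.836e+05 days = 776.4 years.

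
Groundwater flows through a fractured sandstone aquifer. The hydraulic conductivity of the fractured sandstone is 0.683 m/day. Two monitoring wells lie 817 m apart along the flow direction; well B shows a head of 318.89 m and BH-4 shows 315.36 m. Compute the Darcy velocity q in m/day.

Hydraulic gradient i = (318.89 − 315.36) / 817 = 3.53 / 817 = 0.004321.
Specific discharge q = K · i = 0.6830 × 0.004321 = 0.002951 m/day.

0.00295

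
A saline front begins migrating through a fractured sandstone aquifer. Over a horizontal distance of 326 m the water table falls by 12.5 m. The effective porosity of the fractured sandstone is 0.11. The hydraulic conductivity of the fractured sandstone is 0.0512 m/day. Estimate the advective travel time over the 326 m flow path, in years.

Hydraulic gradient i = Δh / L = 12.5 / 326 = 0.03834.
Darcy flux q = K · i = 0.05120 × 0.03834 = 0.001963 m/day.
Seepage velocity v = q / n_e = 0.001963 / 0.11 = 0.01785 m/day.
Travel time t = L / v = 326 / 0.01785 = 18266 days = 50.01 years.

50.0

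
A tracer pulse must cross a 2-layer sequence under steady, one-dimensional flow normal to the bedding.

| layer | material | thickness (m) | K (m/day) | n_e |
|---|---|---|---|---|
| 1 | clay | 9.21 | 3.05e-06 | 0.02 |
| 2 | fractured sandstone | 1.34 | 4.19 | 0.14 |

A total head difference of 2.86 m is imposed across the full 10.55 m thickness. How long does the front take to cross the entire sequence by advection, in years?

1070

With flow normal to the layers, continuity requires the same specific discharge q through every layer.
Σ(b_i/K_i) = 9.21/3.05e-06 + 1.34/4.19 = 3.020e+06 d.
q = Δh / Σ(b_i/K_i) = 2.86 / 3.020e+06 = 9.471e-07 m/day.
In each layer the seepage velocity is v_i = q/n_i, so the layer transit time is t_i = b_i·n_i / q:
  layer 1 (clay): t_1 = 9.21 × 0.02 / 9.471e-07 = 1.945e+05 d
  layer 2 (fractured sandstone): t_2 = 1.34 × 0.14 / 9.471e-07 = 1.981e+05 d
Total t = Σ t_i = 3.926e+05 days = 1075 years.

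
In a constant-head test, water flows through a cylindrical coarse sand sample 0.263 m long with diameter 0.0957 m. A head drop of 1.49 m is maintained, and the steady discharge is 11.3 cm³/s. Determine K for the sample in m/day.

24.0

Cross-sectional area A = π·(d/2)² = π × (0.0957/2)² = 0.007193 m².
Convert discharge: 11.3 cm³/s = 1.130e-05 m³/s.
Darcy's law rearranged: K = Q·L / (A·Δh) = 1.130e-05 × 0.263 / (0.007193 × 1.49) = 0.0002773 m/s = 23.96 m/day.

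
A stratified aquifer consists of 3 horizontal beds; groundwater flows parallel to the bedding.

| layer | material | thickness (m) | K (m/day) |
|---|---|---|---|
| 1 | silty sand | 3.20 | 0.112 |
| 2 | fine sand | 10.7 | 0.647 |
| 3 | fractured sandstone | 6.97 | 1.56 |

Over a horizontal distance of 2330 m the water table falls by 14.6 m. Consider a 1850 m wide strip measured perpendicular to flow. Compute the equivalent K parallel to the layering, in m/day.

0.870

Flow is parallel to layering, so each bed carries its own Darcy discharge and the transmissivities add.
Σ(K_i·b_i) = 0.112×3.20 + 0.647×10.7 + 1.56×6.97 = 18.15 m²/day.
Total thickness b = 20.87 m, so K_eq = Σ(K_i·b_i)/b = 0.8699 m/day.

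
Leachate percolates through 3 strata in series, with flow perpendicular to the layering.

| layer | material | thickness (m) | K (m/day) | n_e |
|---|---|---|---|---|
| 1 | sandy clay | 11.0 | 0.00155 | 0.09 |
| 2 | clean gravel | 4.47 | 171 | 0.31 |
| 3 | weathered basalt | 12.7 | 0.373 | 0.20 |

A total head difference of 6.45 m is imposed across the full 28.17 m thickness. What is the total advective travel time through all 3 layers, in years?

With flow normal to the layers, continuity requires the same specific discharge q through every layer.
Σ(b_i/K_i) = 11.0/0.00155 + 4.47/171 + 12.7/0.373 = 7131 d.
q = Δh / Σ(b_i/K_i) = 6.45 / 7131 = 0.0009045 m/day.
In each layer the seepage velocity is v_i = q/n_i, so the layer transit time is t_i = b_i·n_i / q:
  layer 1 (sandy clay): t_1 = 11.0 × 0.09 / 0.0009045 = 1095 d
  layer 2 (clean gravel): t_2 = 4.47 × 0.31 / 0.0009045 = 1532 d
  layer 3 (weathered basalt): t_3 = 12.7 × 0.20 / 0.0009045 = 2808 d
Total t = Σ t_i = 5435 days = 14.88 years.

14.9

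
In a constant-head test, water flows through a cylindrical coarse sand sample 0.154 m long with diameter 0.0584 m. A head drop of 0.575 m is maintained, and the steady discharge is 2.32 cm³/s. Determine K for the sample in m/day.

20.0

Cross-sectional area A = π·(d/2)² = π × (0.0584/2)² = 0.002679 m².
Convert discharge: 2.32 cm³/s = 2.320e-06 m³/s.
Darcy's law rearranged: K = Q·L / (A·Δh) = 2.320e-06 × 0.154 / (0.002679 × 0.575) = 0.0002320 m/s = 20.04 m/day.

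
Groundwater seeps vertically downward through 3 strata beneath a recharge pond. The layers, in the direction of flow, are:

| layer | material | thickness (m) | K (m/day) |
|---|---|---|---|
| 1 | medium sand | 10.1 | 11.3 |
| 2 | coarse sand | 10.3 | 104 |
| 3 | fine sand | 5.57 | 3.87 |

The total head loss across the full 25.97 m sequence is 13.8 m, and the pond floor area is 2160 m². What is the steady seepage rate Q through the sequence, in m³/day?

12300

Flow is perpendicular to layering, so the layers act in series and the equivalent K is the thickness-weighted harmonic mean.
Total thickness L = 10.1 + 10.3 + 5.57 = 25.97 m.
Σ(b_i/K_i) = 10.1/11.3 + 10.3/104 + 5.57/3.87 = 2.432 d.
K_eq = L / Σ(b_i/K_i) = 25.97 / 2.432 = 10.68 m/day.
Q = K_eq · A · (Δh/L) = 10.68 × 2160 × (13.8/25.97) = 12256 m³/day.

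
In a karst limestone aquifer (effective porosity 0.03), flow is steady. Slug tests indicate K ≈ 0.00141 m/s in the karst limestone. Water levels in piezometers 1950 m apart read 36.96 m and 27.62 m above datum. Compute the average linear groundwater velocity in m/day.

19.5

Convert K: 0.00141 m/s × 86400 = 121.8 m/day.
Hydraulic gradient i = (36.96 − 27.62) / 1950 = 9.34 / 1950 = 0.004790.
Darcy flux q = K · i = 121.8 × 0.004790 = 0.5835 m/day.
Seepage velocity v = q / n_e = 0.5835 / 0.03 = 19.45 m/day.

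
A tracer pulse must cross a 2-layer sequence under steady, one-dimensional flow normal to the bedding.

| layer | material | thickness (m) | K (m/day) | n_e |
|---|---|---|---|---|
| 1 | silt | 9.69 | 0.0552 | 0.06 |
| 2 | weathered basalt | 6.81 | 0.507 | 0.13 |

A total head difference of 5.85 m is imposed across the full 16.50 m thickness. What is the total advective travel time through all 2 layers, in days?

With flow normal to the layers, continuity requires the same specific discharge q through every layer.
Σ(b_i/K_i) = 9.69/0.0552 + 6.81/0.507 = 189.0 d.
q = Δh / Σ(b_i/K_i) = 5.85 / 189.0 = 0.03096 m/day.
In each layer the seepage velocity is v_i = q/n_i, so the layer transit time is t_i = b_i·n_i / q:
  layer 1 (silt): t_1 = 9.69 × 0.06 / 0.03096 = 18.78 d
  layer 2 (weathered basalt): t_2 = 6.81 × 0.13 / 0.03096 = 28.60 d
Total t = Σ t_i = 47.38 days.

47.4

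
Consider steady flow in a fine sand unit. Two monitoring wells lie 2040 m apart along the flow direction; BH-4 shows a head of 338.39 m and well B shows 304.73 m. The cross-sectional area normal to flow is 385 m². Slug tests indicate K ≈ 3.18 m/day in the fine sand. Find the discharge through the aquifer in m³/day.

20.2

Hydraulic gradient i = (338.39 − 304.73) / 2040 = 33.66 / 2040 = 0.01650.
Darcy's law: Q = K · A · i = 3.180 × 385.0 × 0.01650 = 20.20 m³/day.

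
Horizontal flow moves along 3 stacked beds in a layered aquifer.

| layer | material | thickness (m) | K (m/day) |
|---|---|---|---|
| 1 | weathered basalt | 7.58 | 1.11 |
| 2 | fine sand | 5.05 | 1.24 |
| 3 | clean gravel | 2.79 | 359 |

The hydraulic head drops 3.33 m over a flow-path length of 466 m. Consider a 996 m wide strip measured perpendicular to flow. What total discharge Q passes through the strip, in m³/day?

7230

Flow is parallel to layering, so each bed carries its own Darcy discharge and the transmissivities add.
Σ(K_i·b_i) = 1.11×7.58 + 1.24×5.05 + 359×2.79 = 1016 m²/day.
Hydraulic gradient i = Δh / L = 3.33 / 466 = 0.007146.
Q = Σ(K_i·b_i) · W · i = 1016 × 996 × 0.007146 = 7233 m³/day.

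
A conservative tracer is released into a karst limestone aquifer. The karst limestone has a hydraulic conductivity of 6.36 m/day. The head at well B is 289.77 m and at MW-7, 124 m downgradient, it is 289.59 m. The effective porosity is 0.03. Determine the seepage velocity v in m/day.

0.308

Hydraulic gradient i = (289.77 − 289.59) / 124 = 0.18 / 124 = 0.001452.
Darcy flux q = K · i = 6.360 × 0.001452 = 0.009232 m/day.
Seepage velocity v = q / n_e = 0.009232 / 0.03 = 0.3077 m/day.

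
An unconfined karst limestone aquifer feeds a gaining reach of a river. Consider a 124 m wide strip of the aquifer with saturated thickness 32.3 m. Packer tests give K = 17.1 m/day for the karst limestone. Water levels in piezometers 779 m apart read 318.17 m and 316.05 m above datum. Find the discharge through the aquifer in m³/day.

Cross-sectional area A = 124 × 32.3 = 4005 m².
Hydraulic gradient i = (318.17 − 316.05) / 779 = 2.12 / 779 = 0.002721.
Darcy's law: Q = K · A · i = 17.10 × 4005 × 0.002721 = 186.4 m³/day.

186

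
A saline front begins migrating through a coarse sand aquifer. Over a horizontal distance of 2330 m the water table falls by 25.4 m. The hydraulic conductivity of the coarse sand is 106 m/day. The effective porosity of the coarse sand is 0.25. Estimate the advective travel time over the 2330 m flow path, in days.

504

Hydraulic gradient i = Δh / L = 25.4 / 2330 = 0.01090.
Darcy flux q = K · i = 106.0 × 0.01090 = 1.156 m/day.
Seepage velocity v = q / n_e = 1.156 / 0.25 = 4.622 m/day.
Travel time t = L / v = 2330 / 4.622 = 504.1 days.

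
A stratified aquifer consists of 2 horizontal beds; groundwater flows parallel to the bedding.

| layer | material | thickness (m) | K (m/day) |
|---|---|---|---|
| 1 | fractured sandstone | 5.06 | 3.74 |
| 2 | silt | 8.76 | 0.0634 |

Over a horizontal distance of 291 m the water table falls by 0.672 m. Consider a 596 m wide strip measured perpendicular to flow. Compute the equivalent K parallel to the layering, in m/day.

Flow is parallel to layering, so each bed carries its own Darcy discharge and the transmissivities add.
Σ(K_i·b_i) = 3.74×5.06 + 0.0634×8.76 = 19.48 m²/day.
Total thickness b = 13.82 m, so K_eq = Σ(K_i·b_i)/b = 1.410 m/day.

1.41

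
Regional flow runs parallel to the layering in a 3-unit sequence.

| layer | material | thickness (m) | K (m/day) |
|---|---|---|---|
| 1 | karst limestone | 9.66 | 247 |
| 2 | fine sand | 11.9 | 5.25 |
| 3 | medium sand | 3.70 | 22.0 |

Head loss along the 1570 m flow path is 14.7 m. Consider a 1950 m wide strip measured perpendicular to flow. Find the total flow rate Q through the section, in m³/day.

46200

Flow is parallel to layering, so each bed carries its own Darcy discharge and the transmissivities add.
Σ(K_i·b_i) = 247×9.66 + 5.25×11.9 + 22.0×3.70 = 2530 m²/day.
Hydraulic gradient i = Δh / L = 14.7 / 1570 = 0.009363.
Q = Σ(K_i·b_i) · W · i = 2530 × 1950 × 0.009363 = 46191 m³/day.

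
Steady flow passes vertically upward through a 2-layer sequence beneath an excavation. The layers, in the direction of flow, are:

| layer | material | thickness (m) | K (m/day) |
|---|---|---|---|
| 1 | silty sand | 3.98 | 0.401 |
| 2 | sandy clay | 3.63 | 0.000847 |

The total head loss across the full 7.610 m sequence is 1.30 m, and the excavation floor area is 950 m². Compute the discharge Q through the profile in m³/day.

Flow is perpendicular to layering, so the layers act in series and the equivalent K is the thickness-weighted harmonic mean.
Total thickness L = 3.98 + 3.63 = 7.610 m.
Σ(b_i/K_i) = 3.98/0.401 + 3.63/0.000847 = 4296 d.
K_eq = L / Σ(b_i/K_i) = 7.610 / 4296 = 0.001772 m/day.
Q = K_eq · A · (Δh/L) = 0.001772 × 950 × (1.30/7.610) = 0.2875 m³/day.

0.288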